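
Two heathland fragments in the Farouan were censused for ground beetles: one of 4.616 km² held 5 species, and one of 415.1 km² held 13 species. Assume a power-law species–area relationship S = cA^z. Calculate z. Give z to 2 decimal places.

Taking logs: ln S = ln c + z ln A, so z = (ln S₂ − ln S₁)/(ln A₂ − ln A₁).
z = ln(13/5) / ln(415.1/4.616) = ln(2.6) / ln(89.93) = 0.9555 / 4.4990 = 0.2124

0.21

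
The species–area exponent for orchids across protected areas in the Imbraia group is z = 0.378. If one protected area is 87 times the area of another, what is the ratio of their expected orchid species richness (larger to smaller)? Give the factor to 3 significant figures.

S₂/S₁ = (A₂/A₁)^z = 87^0.378
ln(S₂/S₁) = 0.378 × ln 87 = 0.378 × 4.4659 = 1.6881
S₂/S₁ = e^1.6881 ≈ 5.409

5.41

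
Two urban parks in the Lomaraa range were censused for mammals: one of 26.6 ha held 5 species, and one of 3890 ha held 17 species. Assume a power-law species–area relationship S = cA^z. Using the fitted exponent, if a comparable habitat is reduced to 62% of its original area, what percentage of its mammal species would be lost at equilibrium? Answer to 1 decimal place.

z = ln(17/5) / ln(3890/26.6) = 1.2238 / 4.9853 = 0.2455
S_new/S_old = (A_new/A_old)^z = 0.62^0.2455 = exp(0.2455 × -0.4780) = 0.8893
Fraction lost = 1 − 0.8893 = 0.1107

11.1%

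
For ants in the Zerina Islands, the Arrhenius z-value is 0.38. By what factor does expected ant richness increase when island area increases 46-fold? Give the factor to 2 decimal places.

4.28

S₂/S₁ = (A₂/A₁)^z = 46^0.38
ln(S₂/S₁) = 0.38 × ln 46 = 0.38 × 3.8286 = 1.4549
S₂/S₁ = e^1.4549 ≈ 4.284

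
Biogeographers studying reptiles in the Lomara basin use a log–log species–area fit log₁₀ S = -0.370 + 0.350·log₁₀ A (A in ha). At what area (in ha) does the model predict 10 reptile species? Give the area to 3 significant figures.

10 = 0.4266 × A^0.35  ⇒  A^0.35 = 10/0.4266 = 23.44
ln A = ln(23.44) / 0.35 = 3.1545 / 0.35 = 9.0130
A = e^9.0130 ≈ 8209 ha

8210 ha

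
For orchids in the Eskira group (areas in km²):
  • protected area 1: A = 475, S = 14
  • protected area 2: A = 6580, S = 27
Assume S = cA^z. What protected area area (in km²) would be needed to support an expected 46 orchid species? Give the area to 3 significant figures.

z = ln(27/14) / ln(6580/475) = 0.6568 / 2.6285 = 0.2499
c = 14 / 475^0.2499 = 14 / 4.665 = 3.001
A = (46/3.001)^(1/0.2499) ⇒ ln A = ln(15.33)/0.2499 = 10.9241
A = e^10.9241 ≈ 55498 km²

55500 km²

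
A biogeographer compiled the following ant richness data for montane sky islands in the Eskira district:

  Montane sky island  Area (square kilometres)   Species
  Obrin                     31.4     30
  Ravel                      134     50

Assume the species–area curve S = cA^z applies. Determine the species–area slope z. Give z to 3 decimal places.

Taking logs: ln S = ln c + z ln A, so z = (ln S₂ − ln S₁)/(ln A₂ − ln A₁).
z = ln(50/30) / ln(134/31.4) = ln(1.667) / ln(4.268) = 0.5108 / 1.4510 = 0.3520

0.352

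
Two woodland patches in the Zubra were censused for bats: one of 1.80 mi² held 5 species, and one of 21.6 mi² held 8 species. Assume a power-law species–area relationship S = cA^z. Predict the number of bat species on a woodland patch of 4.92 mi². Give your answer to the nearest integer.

z = ln(8/5) / ln(21.6/1.8) = 0.4700 / 2.4849 = 0.1891
c = 5 / 1.8^0.1891 = 5 / 1.118 = 4.474
S₃ = 4.474 × 4.92^0.1891 = 4.474 × 1.352 ≈ 6.047

6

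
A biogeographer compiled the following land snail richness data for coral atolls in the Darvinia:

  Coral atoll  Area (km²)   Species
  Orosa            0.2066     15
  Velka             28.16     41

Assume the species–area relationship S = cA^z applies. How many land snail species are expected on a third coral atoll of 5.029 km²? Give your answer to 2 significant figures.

z = ln(41/15) / ln(28.16/0.2066) = 1.0055 / 4.9149 = 0.2046
c = 15 / 0.2066^0.2046 = 15 / 0.7242 = 20.71
S₃ = 20.71 × 5.029^0.2046 = 20.71 × 1.392 ≈ 28.82

29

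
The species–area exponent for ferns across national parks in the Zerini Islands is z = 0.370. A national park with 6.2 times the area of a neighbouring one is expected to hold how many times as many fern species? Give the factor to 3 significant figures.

S₂/S₁ = (A₂/A₁)^z = 6.2^0.37
ln(S₂/S₁) = 0.37 × ln 6.2 = 0.37 × 1.8245 = 0.6751
S₂/S₁ = e^0.6751 ≈ 1.964

1.96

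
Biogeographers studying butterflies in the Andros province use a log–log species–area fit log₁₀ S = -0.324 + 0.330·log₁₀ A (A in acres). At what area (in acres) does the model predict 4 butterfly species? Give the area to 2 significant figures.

640 acres

4 = 0.4742 × A^0.33  ⇒  A^0.33 = 4/0.4742 = 8.435
ln A = ln(8.435) / 0.33 = 2.1323 / 0.33 = 6.4616
A = e^6.4616 ≈ 640.1 acres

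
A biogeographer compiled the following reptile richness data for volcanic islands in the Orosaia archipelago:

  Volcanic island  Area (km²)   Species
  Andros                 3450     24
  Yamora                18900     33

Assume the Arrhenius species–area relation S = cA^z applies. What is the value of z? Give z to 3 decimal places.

0.187

Taking logs: ln S = ln c + z ln A, so z = (ln S₂ − ln S₁)/(ln A₂ − ln A₁).
z = ln(33/24) / ln(18900/3450) = ln(1.375) / ln(5.478) = 0.3185 / 1.7008 = 0.1872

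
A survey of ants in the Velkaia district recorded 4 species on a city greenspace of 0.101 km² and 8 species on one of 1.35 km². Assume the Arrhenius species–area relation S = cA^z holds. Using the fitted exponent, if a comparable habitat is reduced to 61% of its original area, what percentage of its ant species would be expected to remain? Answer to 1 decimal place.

z = ln(8/4) / ln(1.35/0.101) = 0.6931 / 2.5927 = 0.2673
S_new/S_old = (A_new/A_old)^z = 0.61^0.2673 = exp(0.2673 × -0.4943) = 0.8762

87.6%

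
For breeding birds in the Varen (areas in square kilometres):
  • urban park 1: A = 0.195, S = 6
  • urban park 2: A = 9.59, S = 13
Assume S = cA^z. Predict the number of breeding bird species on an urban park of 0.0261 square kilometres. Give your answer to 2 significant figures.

4.0

z = ln(13/6) / ln(9.59/0.195) = 0.7732 / 3.8955 = 0.1985
c = 6 / 0.195^0.1985 = 6 / 0.7229 = 8.3
S₃ = 8.3 × 0.0261^0.1985 = 8.3 × 0.485 ≈ 4.025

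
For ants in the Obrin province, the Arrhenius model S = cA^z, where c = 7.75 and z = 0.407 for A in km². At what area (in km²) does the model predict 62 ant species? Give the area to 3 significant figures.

166 km²

62 = 7.75 × A^0.407  ⇒  A^0.407 = 62/7.75 = 8
ln A = ln(8) / 0.407 = 2.0794 / 0.407 = 5.1092
A = e^5.1092 ≈ 165.5 km²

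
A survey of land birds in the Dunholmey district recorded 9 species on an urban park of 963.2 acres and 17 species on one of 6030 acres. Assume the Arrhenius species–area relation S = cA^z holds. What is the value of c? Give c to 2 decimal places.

z = ln(S₂/S₁) / ln(A₂/A₁) = ln(17/9) / ln(6030/963.2) = 0.6360 / 1.8342 = 0.3467
c = S₁ / A₁^z = 9 / 963.2^0.3467 = 9 / 10.83 = 0.8312

0.83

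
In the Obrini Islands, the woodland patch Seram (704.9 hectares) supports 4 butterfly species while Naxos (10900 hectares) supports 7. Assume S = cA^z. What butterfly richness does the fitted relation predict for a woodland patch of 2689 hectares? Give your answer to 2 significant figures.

z = ln(7/4) / ln(10900/704.9) = 0.5596 / 2.7385 = 0.2044
c = 4 / 704.9^0.2044 = 4 / 3.82 = 1.047
S₃ = 1.047 × 2689^0.2044 = 1.047 × 5.022 ≈ 5.259

5.3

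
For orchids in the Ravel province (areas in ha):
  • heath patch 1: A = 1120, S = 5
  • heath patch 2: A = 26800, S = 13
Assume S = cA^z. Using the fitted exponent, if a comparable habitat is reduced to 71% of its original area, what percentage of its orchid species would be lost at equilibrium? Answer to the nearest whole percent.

10%

z = ln(13/5) / ln(26800/1120) = 0.9555 / 3.1751 = 0.3009
S_new/S_old = (A_new/A_old)^z = 0.71^0.3009 = exp(0.3009 × -0.3425) = 0.9021
Fraction lost = 1 − 0.9021 = 0.09794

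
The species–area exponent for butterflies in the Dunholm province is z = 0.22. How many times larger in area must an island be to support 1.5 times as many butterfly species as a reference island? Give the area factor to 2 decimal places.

6.32

(A₂/A₁)^0.22 = 1.5, so A₂/A₁ = 1.5^(1/0.22) = 1.5^4.545
ln(A₂/A₁) = ln 1.5 / 0.22 = 0.4055 / 0.22 = 1.8430
A₂/A₁ = e^1.8430 ≈ 6.316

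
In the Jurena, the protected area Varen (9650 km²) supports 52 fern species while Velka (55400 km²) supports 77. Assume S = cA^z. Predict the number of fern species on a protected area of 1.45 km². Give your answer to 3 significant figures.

z = ln(77/52) / ln(55400/9650) = 0.3926 / 1.7476 = 0.2246
c = 52 / 9650^0.2246 = 52 / 7.853 = 6.622
S₃ = 6.622 × 1.45^0.2246 = 6.622 × 1.087 ≈ 7.198

7.20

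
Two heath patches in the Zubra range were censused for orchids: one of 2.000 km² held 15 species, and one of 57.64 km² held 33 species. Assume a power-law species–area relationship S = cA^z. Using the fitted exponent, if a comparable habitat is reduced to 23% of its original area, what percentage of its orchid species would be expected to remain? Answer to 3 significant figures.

70.8%

z = ln(33/15) / ln(57.64/2) = 0.7885 / 3.3611 = 0.2346
S_new/S_old = (A_new/A_old)^z = 0.23^0.2346 = exp(0.2346 × -1.4697) = 0.7084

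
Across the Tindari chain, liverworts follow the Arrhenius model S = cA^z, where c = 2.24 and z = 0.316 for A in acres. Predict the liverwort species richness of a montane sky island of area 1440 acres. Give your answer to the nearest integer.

22 species

S = 2.24 × 1440^0.316
ln S = ln 2.24 + 0.316 × ln 1440 = 0.8065 + 0.316 × 7.2724 = 3.1046
S = e^3.1046 ≈ 22.3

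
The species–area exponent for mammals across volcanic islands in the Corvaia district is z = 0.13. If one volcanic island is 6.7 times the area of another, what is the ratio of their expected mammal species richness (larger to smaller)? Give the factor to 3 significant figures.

S₂/S₁ = (A₂/A₁)^z = 6.7^0.13
ln(S₂/S₁) = 0.13 × ln 6.7 = 0.13 × 1.9021 = 0.2473
S₂/S₁ = e^0.2473 ≈ 1.281

1.28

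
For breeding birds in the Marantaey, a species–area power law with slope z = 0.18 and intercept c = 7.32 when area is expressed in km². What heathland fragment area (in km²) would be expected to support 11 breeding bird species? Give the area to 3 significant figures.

11 = 7.32 × A^0.18  ⇒  A^0.18 = 11/7.32 = 1.503
ln A = ln(1.503) / 0.18 = 0.4073 / 0.18 = 2.2627
A = e^2.2627 ≈ 9.609 km²

9.61 km²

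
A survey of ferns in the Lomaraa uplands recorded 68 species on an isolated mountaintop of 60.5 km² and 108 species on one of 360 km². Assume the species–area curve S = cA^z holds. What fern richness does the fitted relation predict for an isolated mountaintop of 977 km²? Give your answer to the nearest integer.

140

z = ln(108/68) / ln(360/60.5) = 0.4626 / 1.7835 = 0.2594
c = 68 / 60.5^0.2594 = 68 / 2.899 = 23.46
S₃ = 23.46 × 977^0.2594 = 23.46 × 5.964 ≈ 139.9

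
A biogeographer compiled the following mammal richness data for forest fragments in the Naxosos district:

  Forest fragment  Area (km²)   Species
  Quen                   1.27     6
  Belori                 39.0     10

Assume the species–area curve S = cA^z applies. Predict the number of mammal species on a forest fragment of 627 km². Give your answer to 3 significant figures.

z = ln(10/6) / ln(39/1.27) = 0.5108 / 3.4245 = 0.1492
c = 6 / 1.27^0.1492 = 6 / 1.036 = 5.79
S₃ = 5.79 × 627^0.1492 = 5.79 × 2.614 ≈ 15.13

15.1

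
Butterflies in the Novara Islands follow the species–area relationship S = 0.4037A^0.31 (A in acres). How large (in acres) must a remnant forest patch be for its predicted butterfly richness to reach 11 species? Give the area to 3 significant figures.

11 = 0.4037 × A^0.31  ⇒  A^0.31 = 11/0.4037 = 27.25
ln A = ln(27.25) / 0.31 = 3.3050 / 0.31 = 10.6612
A = e^10.6612 ≈ 42669 acres

42700 acres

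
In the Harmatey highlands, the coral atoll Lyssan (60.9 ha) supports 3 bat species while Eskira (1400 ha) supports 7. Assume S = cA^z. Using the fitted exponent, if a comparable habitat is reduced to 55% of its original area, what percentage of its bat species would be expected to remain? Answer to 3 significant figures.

85.1%

z = ln(7/3) / ln(1400/60.9) = 0.8473 / 3.1350 = 0.2703
S_new/S_old = (A_new/A_old)^z = 0.55^0.2703 = exp(0.2703 × -0.5978) = 0.8508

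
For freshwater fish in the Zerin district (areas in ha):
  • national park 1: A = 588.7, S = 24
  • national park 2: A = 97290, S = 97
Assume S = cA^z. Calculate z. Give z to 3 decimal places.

0.273

Taking logs: ln S = ln c + z ln A, so z = (ln S₂ − ln S₁)/(ln A₂ − ln A₁).
z = ln(97/24) / ln(97290/588.7) = ln(4.042) / ln(165.3) = 1.3967 / 5.1075 = 0.2735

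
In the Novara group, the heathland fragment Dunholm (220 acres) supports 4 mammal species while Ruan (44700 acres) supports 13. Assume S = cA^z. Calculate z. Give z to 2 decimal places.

0.22

Taking logs: ln S = ln c + z ln A, so z = (ln S₂ − ln S₁)/(ln A₂ − ln A₁).
z = ln(13/4) / ln(44700/220) = ln(3.25) / ln(203.2) = 1.1787 / 5.3141 = 0.2218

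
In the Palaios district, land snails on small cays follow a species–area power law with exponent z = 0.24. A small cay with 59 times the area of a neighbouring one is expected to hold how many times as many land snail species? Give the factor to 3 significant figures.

S₂/S₁ = (A₂/A₁)^z = 59^0.24
ln(S₂/S₁) = 0.24 × ln 59 = 0.24 × 4.0775 = 0.9786
S₂/S₁ = e^0.9786 ≈ 2.661

2.66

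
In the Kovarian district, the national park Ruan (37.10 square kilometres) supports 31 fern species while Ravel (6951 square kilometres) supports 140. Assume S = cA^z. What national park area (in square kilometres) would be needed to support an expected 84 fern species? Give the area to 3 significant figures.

z = ln(140/31) / ln(6951/37.1) = 1.5077 / 5.2330 = 0.2881
c = 31 / 37.1^0.2881 = 31 / 2.832 = 10.95
A = (84/10.95)^(1/0.2881) ⇒ ln A = ln(7.675)/0.2881 = 7.0736
A = e^7.0736 ≈ 1180 square kilometres

1180 square kilometres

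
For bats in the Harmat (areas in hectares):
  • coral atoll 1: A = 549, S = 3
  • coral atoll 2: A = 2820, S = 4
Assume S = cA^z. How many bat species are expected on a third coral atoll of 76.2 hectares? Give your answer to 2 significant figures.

z = ln(4/3) / ln(2820/549) = 0.2877 / 1.6364 = 0.1758
c = 3 / 549^0.1758 = 3 / 3.031 = 0.9897
S₃ = 0.9897 × 76.2^0.1758 = 0.9897 × 2.142 ≈ 2.12

2.1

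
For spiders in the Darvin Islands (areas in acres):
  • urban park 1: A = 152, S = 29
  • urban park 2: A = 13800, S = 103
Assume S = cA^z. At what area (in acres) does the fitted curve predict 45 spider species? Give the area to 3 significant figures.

z = ln(103/29) / ln(13800/152) = 1.2674 / 4.5085 = 0.2811
c = 29 / 152^0.2811 = 29 / 4.105 = 7.064
A = (45/7.064)^(1/0.2811) ⇒ ln A = ln(6.37)/0.2811 = 6.5868
A = e^6.5868 ≈ 725.5 acres

725 acres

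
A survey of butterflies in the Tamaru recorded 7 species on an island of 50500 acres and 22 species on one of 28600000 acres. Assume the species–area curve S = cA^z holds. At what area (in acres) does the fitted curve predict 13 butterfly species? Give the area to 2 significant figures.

z = ln(22/7) / ln(28600000/50500) = 1.1451 / 6.3392 = 0.1806
c = 7 / 50500^0.1806 = 7 / 7.073 = 0.9896
A = (13/0.9896)^(1/0.1806) ⇒ ln A = ln(13.14)/0.1806 = 14.2566
A = e^14.2566 ≈ 1554380 acres

1600000 acres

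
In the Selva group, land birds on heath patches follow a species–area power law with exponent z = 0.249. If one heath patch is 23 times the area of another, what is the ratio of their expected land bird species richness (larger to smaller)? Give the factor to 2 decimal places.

2.18

S₂/S₁ = (A₂/A₁)^z = 23^0.249
ln(S₂/S₁) = 0.249 × ln 23 = 0.249 × 3.1355 = 0.7807
S₂/S₁ = e^0.7807 ≈ 2.183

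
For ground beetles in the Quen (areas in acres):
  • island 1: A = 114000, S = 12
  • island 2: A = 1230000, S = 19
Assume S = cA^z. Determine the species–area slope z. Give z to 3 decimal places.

Taking logs: ln S = ln c + z ln A, so z = (ln S₂ − ln S₁)/(ln A₂ − ln A₁).
z = ln(19/12) / ln(1230000/114000) = ln(1.583) / ln(10.79) = 0.4595 / 2.3786 = 0.1932

0.193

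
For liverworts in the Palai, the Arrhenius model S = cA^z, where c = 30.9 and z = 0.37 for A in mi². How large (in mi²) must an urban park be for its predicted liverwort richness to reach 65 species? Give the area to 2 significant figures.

7.5 mi²

65 = 30.9 × A^0.37  ⇒  A^0.37 = 65/30.9 = 2.104
ln A = ln(2.104) / 0.37 = 0.7436 / 0.37 = 2.0098
A = e^2.0098 ≈ 7.462 mi²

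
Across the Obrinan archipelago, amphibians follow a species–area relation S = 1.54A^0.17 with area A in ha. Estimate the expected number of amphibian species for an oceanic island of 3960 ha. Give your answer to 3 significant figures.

6.30

S = 1.54 × 3960^0.17
ln S = ln 1.54 + 0.17 × ln 3960 = 0.4318 + 0.17 × 8.2840 = 1.8401
S = e^1.8401 ≈ 6.297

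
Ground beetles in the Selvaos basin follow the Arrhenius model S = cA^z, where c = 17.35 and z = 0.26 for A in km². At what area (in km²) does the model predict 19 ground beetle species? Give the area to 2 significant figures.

1.4 km²

19 = 17.35 × A^0.26  ⇒  A^0.26 = 19/17.35 = 1.095
ln A = ln(1.095) / 0.26 = 0.0908 / 0.26 = 0.3494
A = e^0.3494 ≈ 1.418 km²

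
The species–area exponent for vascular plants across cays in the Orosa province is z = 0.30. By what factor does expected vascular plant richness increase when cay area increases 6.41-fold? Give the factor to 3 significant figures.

S₂/S₁ = (A₂/A₁)^z = 6.41^0.3
ln(S₂/S₁) = 0.3 × ln 6.41 = 0.3 × 1.8579 = 0.5574
S₂/S₁ = e^0.5574 ≈ 1.746

1.75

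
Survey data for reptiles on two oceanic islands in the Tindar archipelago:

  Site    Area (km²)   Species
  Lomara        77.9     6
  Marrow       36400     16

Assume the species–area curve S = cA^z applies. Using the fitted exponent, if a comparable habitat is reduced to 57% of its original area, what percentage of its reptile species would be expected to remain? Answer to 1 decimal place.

z = ln(16/6) / ln(36400/77.9) = 0.9808 / 6.1469 = 0.1596
S_new/S_old = (A_new/A_old)^z = 0.57^0.1596 = exp(0.1596 × -0.5621) = 0.9142

91.4%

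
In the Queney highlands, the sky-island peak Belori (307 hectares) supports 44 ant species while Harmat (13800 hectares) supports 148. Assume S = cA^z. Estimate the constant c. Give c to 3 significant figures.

7.09

z = ln(S₂/S₁) / ln(A₂/A₁) = ln(148/44) / ln(13800/307) = 1.2130 / 3.8056 = 0.3187
c = S₁ / A₁^z = 44 / 307^0.3187 = 44 / 6.205 = 7.091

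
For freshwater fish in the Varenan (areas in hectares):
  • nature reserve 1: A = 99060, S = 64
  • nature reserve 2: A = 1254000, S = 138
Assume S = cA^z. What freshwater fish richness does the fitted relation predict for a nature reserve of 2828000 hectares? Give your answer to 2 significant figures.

z = ln(138/64) / ln(1254000/99060) = 0.7684 / 2.5384 = 0.3027
c = 64 / 99060^0.3027 = 64 / 32.53 = 1.967
S₃ = 1.967 × 2828000^0.3027 = 1.967 × 89.72 ≈ 176.5

180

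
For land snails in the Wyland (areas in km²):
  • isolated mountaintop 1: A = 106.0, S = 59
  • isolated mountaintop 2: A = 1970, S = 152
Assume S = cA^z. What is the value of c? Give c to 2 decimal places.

13.03

z = ln(S₂/S₁) / ln(A₂/A₁) = ln(152/59) / ln(1970/106) = 0.9463 / 2.9223 = 0.3238
c = S₁ / A₁^z = 59 / 106^0.3238 = 59 / 4.527 = 13.03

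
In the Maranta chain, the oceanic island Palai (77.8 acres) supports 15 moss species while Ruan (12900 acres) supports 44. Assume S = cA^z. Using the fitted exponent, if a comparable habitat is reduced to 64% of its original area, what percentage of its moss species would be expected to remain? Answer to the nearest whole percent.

91%

z = ln(44/15) / ln(12900/77.8) = 1.0761 / 5.1108 = 0.2106
S_new/S_old = (A_new/A_old)^z = 0.64^0.2106 = exp(0.2106 × -0.4463) = 0.9103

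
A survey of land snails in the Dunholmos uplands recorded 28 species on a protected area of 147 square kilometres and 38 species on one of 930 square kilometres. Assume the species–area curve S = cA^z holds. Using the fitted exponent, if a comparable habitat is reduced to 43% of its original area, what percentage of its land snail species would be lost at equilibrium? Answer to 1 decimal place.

13.0%

z = ln(38/28) / ln(930/147) = 0.3054 / 1.8448 = 0.1655
S_new/S_old = (A_new/A_old)^z = 0.43^0.1655 = exp(0.1655 × -0.8440) = 0.8696
Fraction lost = 1 − 0.8696 = 0.1304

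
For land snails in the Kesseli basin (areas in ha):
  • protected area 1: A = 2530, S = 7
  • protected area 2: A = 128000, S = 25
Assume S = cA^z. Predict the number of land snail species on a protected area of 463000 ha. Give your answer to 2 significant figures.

38

z = ln(25/7) / ln(128000/2530) = 1.2730 / 3.9238 = 0.3244
c = 7 / 2530^0.3244 = 7 / 12.71 = 0.5509
S₃ = 0.5509 × 463000^0.3244 = 0.5509 × 68.87 ≈ 37.94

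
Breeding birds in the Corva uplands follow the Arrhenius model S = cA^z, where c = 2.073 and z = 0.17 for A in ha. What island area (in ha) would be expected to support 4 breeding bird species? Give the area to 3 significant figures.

47.8 ha

4 = 2.073 × A^0.17  ⇒  A^0.17 = 4/2.073 = 1.93
ln A = ln(1.93) / 0.17 = 0.6573 / 0.17 = 3.8665
A = e^3.8665 ≈ 47.77 ha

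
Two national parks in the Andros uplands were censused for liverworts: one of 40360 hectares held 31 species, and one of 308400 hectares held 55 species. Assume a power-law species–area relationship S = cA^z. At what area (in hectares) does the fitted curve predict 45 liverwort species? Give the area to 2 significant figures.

z = ln(55/31) / ln(308400/40360) = 0.5733 / 2.0336 = 0.2819
c = 31 / 40360^0.2819 = 31 / 19.89 = 1.559
A = (45/1.559)^(1/0.2819) ⇒ ln A = ln(28.87)/0.2819 = 11.9274
A = e^11.9274 ≈ 151359 hectares

150000 hectares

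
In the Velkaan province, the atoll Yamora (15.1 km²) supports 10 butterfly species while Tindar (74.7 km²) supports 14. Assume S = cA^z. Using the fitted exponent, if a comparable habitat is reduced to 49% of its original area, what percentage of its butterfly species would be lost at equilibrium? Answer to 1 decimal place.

13.9%

z = ln(14/10) / ln(74.7/15.1) = 0.3365 / 1.5988 = 0.2105
S_new/S_old = (A_new/A_old)^z = 0.49^0.2105 = exp(0.2105 × -0.7133) = 0.8606
Fraction lost = 1 − 0.8606 = 0.1394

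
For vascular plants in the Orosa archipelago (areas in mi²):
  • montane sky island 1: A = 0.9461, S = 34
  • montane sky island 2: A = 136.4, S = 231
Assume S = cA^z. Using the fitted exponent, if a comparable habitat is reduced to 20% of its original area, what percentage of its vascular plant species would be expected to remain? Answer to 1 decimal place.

z = ln(231/34) / ln(136.4/0.9461) = 1.9161 / 4.9710 = 0.3854
S_new/S_old = (A_new/A_old)^z = 0.2^0.3854 = exp(0.3854 × -1.6094) = 0.5378

53.8%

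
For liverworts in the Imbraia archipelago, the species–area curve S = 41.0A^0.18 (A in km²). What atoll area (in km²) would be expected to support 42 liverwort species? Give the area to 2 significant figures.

42 = 41 × A^0.18  ⇒  A^0.18 = 42/41 = 1.024
ln A = ln(1.024) / 0.18 = 0.0241 / 0.18 = 0.1339
A = e^0.1339 ≈ 1.143 km²

1.1 km²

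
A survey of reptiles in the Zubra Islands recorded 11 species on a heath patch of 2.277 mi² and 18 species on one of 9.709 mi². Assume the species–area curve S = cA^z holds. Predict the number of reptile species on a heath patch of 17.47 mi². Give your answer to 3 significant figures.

22.0

z = ln(18/11) / ln(9.709/2.277) = 0.4925 / 1.4502 = 0.3396
c = 11 / 2.277^0.3396 = 11 / 1.322 = 8.318
S₃ = 8.318 × 17.47^0.3396 = 8.318 × 2.642 ≈ 21.97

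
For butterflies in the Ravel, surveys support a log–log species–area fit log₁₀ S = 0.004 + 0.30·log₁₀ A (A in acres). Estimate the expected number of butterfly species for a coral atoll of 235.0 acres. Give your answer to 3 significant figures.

5.19

S = 1.009 × 235^0.3 = 1.009 × 5.144 ≈ 5.192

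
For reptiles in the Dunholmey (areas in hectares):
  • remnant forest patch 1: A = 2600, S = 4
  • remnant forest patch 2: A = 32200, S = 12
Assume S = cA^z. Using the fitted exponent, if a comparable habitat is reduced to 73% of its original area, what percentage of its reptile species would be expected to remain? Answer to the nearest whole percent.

87%

z = ln(12/4) / ln(32200/2600) = 1.0986 / 2.5165 = 0.4366
S_new/S_old = (A_new/A_old)^z = 0.73^0.4366 = exp(0.4366 × -0.3147) = 0.8716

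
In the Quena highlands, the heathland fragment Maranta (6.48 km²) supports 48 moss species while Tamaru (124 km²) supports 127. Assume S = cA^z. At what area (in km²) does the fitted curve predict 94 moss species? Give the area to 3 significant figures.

z = ln(127/48) / ln(124/6.48) = 0.9730 / 2.9516 = 0.3297
c = 48 / 6.48^0.3297 = 48 / 1.852 = 25.92
A = (94/25.92)^(1/0.3297) ⇒ ln A = ln(3.626)/0.3297 = 3.9075
A = e^3.9075 ≈ 49.78 km²

49.8 km²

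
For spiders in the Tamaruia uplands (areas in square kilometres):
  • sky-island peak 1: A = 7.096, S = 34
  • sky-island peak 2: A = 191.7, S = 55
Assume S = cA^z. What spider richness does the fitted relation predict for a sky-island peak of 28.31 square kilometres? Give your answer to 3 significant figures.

z = ln(55/34) / ln(191.7/7.096) = 0.4810 / 3.2964 = 0.1459
c = 34 / 7.096^0.1459 = 34 / 1.331 = 25.55
S₃ = 25.55 × 28.31^0.1459 = 25.55 × 1.629 ≈ 41.61

41.6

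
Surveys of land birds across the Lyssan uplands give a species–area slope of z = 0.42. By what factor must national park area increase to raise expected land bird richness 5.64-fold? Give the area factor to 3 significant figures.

(A₂/A₁)^0.42 = 5.64, so A₂/A₁ = 5.64^(1/0.42) = 5.64^2.381
ln(A₂/A₁) = ln 5.64 / 0.42 = 1.7299 / 0.42 = 4.1188
A₂/A₁ = e^4.1188 ≈ 61.48

61.5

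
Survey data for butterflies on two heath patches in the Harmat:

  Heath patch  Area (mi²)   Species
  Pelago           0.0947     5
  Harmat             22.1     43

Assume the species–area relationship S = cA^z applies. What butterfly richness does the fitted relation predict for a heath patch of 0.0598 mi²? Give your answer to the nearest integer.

4

z = ln(43/5) / ln(22.1/0.0947) = 2.1518 / 5.4526 = 0.3946
c = 5 / 0.0947^0.3946 = 5 / 0.3945 = 12.67
S₃ = 12.67 × 0.0598^0.3946 = 12.67 × 0.329 ≈ 4.17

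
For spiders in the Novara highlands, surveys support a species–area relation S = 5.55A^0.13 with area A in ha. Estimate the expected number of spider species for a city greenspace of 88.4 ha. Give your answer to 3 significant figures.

S = 5.55 × 88.4^0.13 = 5.55 × 1.791 ≈ 9.939

9.94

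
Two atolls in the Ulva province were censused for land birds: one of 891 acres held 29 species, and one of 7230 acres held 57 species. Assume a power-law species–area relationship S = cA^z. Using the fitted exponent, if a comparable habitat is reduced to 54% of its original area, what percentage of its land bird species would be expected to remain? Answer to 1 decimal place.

82.0%

z = ln(57/29) / ln(7230/891) = 0.6758 / 2.0936 = 0.3228
S_new/S_old = (A_new/A_old)^z = 0.54^0.3228 = exp(0.3228 × -0.6162) = 0.8196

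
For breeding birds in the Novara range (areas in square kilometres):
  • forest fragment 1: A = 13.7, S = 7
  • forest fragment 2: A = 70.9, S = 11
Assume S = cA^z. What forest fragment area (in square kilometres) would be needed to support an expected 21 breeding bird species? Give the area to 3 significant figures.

z = ln(11/7) / ln(70.9/13.7) = 0.4520 / 1.6439 = 0.2750
c = 7 / 13.7^0.2750 = 7 / 2.054 = 3.408
A = (21/3.408)^(1/0.2750) ⇒ ln A = ln(6.161)/0.2750 = 6.6131
A = e^6.6131 ≈ 744.8 square kilometres

745 square kilometres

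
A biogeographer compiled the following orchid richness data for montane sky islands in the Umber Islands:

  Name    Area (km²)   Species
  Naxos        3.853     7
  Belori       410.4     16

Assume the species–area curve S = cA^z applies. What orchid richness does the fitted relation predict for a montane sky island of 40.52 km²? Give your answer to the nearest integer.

z = ln(16/7) / ln(410.4/3.853) = 0.8267 / 4.6683 = 0.1771
c = 7 / 3.853^0.1771 = 7 / 1.27 = 5.513
S₃ = 5.513 × 40.52^0.1771 = 5.513 × 1.926 ≈ 10.62

11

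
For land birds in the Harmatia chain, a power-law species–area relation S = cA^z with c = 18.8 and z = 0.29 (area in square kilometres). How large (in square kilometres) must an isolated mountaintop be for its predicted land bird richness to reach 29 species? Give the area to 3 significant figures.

29 = 18.8 × A^0.29  ⇒  A^0.29 = 29/18.8 = 1.543
ln A = ln(1.543) / 0.29 = 0.4334 / 0.29 = 1.4946
A = e^1.4946 ≈ 4.458 square kilometres

4.46 square kilometres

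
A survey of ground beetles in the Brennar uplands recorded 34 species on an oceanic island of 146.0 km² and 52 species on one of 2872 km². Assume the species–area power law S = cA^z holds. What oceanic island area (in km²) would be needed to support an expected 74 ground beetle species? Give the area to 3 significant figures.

34100 km²

z = ln(52/34) / ln(2872/146) = 0.4249 / 2.9792 = 0.1426
c = 34 / 146^0.1426 = 34 / 2.036 = 16.7
A = (74/16.7)^(1/0.1426) ⇒ ln A = ln(4.43)/0.1426 = 10.4366
A = e^10.4366 ≈ 34086 km²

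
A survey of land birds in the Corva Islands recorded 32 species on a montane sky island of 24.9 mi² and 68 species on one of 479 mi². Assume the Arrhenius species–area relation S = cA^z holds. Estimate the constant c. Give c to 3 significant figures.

14.1

z = ln(S₂/S₁) / ln(A₂/A₁) = ln(68/32) / ln(479/24.9) = 0.7538 / 2.9568 = 0.2549
c = S₁ / A₁^z = 32 / 24.9^0.2549 = 32 / 2.269 = 14.1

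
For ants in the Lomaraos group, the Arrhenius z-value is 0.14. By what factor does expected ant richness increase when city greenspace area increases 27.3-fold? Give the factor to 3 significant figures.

S₂/S₁ = (A₂/A₁)^z = 27.3^0.14
ln(S₂/S₁) = 0.14 × ln 27.3 = 0.14 × 3.3069 = 0.4630
S₂/S₁ = e^0.4630 ≈ 1.589

1.59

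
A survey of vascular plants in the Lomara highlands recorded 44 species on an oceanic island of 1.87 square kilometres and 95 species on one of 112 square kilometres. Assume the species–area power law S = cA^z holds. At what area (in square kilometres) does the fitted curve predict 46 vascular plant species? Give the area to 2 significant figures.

2.4 square kilometres

z = ln(95/44) / ln(112/1.87) = 0.7697 / 4.0926 = 0.1881
c = 44 / 1.87^0.1881 = 44 / 1.125 = 39.11
A = (46/39.11)^(1/0.1881) ⇒ ln A = ln(1.176)/0.1881 = 0.8623
A = e^0.8623 ≈ 2.369 square kilometres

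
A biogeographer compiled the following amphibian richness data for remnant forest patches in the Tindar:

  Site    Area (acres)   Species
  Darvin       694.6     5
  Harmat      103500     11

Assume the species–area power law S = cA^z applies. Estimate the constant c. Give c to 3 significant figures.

z = ln(S₂/S₁) / ln(A₂/A₁) = ln(11/5) / ln(103500/694.6) = 0.7885 / 5.0040 = 0.1576
c = S₁ / A₁^z = 5 / 694.6^0.1576 = 5 / 2.804 = 1.783

1.78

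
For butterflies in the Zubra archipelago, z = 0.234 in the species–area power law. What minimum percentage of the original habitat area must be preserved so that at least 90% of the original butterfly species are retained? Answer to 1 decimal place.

63.7%

Need (A_new/A_old)^0.234 = 0.9, so A_new/A_old = 0.9^(1/0.234) = 0.9^4.274
ln(A_new/A_old) = ln 0.9 / 0.234 = -0.1054 / 0.234 = -0.4503
A_new/A_old = e^-0.4503 ≈ 0.6375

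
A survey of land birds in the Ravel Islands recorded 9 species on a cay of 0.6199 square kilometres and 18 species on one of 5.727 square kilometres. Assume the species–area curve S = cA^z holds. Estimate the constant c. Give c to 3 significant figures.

z = ln(S₂/S₁) / ln(A₂/A₁) = ln(18/9) / ln(5.727/0.6199) = 0.6931 / 2.2234 = 0.3118
c = S₁ / A₁^z = 9 / 0.6199^0.3118 = 9 / 0.8615 = 10.45

10.4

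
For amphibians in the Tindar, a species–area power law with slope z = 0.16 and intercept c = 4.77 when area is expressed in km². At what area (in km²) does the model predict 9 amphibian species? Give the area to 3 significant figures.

9 = 4.77 × A^0.16  ⇒  A^0.16 = 9/4.77 = 1.887
ln A = ln(1.887) / 0.16 = 0.6349 / 0.16 = 3.9680
A = e^3.9680 ≈ 52.88 km²

52.9 km²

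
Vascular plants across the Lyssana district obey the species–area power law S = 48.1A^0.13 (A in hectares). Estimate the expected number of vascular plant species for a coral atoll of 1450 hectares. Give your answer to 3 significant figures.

S = 48.1 × 1450^0.13 = 48.1 × 2.576 ≈ 123.9

124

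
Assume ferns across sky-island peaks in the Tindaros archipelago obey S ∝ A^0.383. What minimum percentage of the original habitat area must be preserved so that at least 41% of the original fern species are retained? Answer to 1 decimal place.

9.7%

Need (A_new/A_old)^0.383 = 0.41, so A_new/A_old = 0.41^(1/0.383) = 0.41^2.611
ln(A_new/A_old) = ln 0.41 / 0.383 = -0.8916 / 0.383 = -2.3279
A_new/A_old = e^-2.3279 ≈ 0.0975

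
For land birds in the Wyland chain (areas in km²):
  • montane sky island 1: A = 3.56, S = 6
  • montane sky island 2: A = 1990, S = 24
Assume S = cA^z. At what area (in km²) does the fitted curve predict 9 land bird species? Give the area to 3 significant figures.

z = ln(24/6) / ln(1990/3.56) = 1.3863 / 6.3261 = 0.2191
c = 6 / 3.56^0.2191 = 6 / 1.321 = 4.543
A = (9/4.543)^(1/0.2191) ⇒ ln A = ln(1.981)/0.2191 = 3.1200
A = e^3.1200 ≈ 22.65 km²

22.6 km²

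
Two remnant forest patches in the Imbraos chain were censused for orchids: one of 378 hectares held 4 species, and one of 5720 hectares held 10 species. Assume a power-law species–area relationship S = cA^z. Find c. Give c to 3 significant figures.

z = ln(S₂/S₁) / ln(A₂/A₁) = ln(10/4) / ln(5720/378) = 0.9163 / 2.7168 = 0.3373
c = S₁ / A₁^z = 4 / 378^0.3373 = 4 / 7.401 = 0.5405

0.540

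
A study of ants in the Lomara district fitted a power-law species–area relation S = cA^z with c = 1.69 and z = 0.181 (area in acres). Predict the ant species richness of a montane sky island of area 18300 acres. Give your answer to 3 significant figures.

9.99

S = 1.69 × 18300^0.181
ln S = ln 1.69 + 0.181 × ln 18300 = 0.5247 + 0.181 × 9.8147 = 2.3012
S = e^2.3012 ≈ 9.986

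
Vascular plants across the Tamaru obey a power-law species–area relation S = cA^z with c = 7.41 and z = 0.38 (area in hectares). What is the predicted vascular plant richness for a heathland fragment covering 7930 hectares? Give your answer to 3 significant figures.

S = 7.41 × 7930^0.38
ln S = ln 7.41 + 0.38 × ln 7930 = 2.0028 + 0.38 × 8.9784 = 5.4146
S = e^5.4146 ≈ 224.7

225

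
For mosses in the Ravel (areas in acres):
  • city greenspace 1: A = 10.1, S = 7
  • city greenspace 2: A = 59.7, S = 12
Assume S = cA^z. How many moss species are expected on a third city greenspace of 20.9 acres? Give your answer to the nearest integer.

9

z = ln(12/7) / ln(59.7/10.1) = 0.5390 / 1.7768 = 0.3034
c = 7 / 10.1^0.3034 = 7 / 2.017 = 3.471
S₃ = 3.471 × 20.9^0.3034 = 3.471 × 2.515 ≈ 8.728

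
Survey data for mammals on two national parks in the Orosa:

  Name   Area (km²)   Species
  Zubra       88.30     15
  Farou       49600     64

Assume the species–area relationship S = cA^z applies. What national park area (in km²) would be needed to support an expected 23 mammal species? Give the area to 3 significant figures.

z = ln(64/15) / ln(49600/88.3) = 1.4508 / 6.3310 = 0.2292
c = 15 / 88.3^0.2292 = 15 / 2.792 = 5.372
A = (23/5.372)^(1/0.2292) ⇒ ln A = ln(4.281)/0.2292 = 6.3460
A = e^6.3460 ≈ 570.2 km²

570 km²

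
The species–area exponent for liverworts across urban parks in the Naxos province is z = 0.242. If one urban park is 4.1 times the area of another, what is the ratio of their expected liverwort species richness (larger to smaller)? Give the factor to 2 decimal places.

1.41

S₂/S₁ = (A₂/A₁)^z = 4.1^0.242
ln(S₂/S₁) = 0.242 × ln 4.1 = 0.242 × 1.4110 = 0.3415
S₂/S₁ = e^0.3415 ≈ 1.407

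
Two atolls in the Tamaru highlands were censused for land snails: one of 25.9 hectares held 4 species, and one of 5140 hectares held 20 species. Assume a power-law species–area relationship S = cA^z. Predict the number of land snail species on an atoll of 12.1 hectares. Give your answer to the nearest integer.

z = ln(20/4) / ln(5140/25.9) = 1.6094 / 5.2906 = 0.3042
c = 4 / 25.9^0.3042 = 4 / 2.691 = 1.486
S₃ = 1.486 × 12.1^0.3042 = 1.486 × 2.135 ≈ 3.173

3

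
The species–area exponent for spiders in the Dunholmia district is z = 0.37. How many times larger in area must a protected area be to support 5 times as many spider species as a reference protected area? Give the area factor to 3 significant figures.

(A₂/A₁)^0.37 = 5, so A₂/A₁ = 5^(1/0.37) = 5^2.703
ln(A₂/A₁) = ln 5 / 0.37 = 1.6094 / 0.37 = 4.3498
A₂/A₁ = e^4.3498 ≈ 77.47

77.5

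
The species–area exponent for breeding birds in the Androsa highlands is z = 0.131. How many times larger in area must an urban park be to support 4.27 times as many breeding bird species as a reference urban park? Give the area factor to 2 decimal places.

64927.18

(A₂/A₁)^0.131 = 4.27, so A₂/A₁ = 4.27^(1/0.131) = 4.27^7.634
ln(A₂/A₁) = ln 4.27 / 0.131 = 1.4516 / 0.131 = 11.0810
A₂/A₁ = e^11.0810 ≈ 64927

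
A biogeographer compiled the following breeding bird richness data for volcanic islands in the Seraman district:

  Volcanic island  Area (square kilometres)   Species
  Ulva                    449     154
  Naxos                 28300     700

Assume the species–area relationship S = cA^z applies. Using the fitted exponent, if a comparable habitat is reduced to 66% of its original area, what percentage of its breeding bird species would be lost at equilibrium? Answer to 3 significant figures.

14.1%

z = ln(700/154) / ln(28300/449) = 1.5141 / 4.1436 = 0.3654
S_new/S_old = (A_new/A_old)^z = 0.66^0.3654 = exp(0.3654 × -0.4155) = 0.8591
Fraction lost = 1 − 0.8591 = 0.1409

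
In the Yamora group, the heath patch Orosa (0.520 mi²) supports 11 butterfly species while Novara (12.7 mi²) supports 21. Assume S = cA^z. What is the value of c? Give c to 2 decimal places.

12.56

z = ln(S₂/S₁) / ln(A₂/A₁) = ln(21/11) / ln(12.7/0.52) = 0.6466 / 3.1955 = 0.2024
c = S₁ / A₁^z = 11 / 0.52^0.2024 = 11 / 0.8761 = 12.56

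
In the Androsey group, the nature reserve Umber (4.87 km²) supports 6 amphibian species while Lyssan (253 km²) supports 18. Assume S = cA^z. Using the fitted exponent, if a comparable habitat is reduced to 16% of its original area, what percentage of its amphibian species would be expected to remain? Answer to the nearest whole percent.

60%

z = ln(18/6) / ln(253/4.87) = 1.0986 / 3.9503 = 0.2781
S_new/S_old = (A_new/A_old)^z = 0.16^0.2781 = exp(0.2781 × -1.8326) = 0.6007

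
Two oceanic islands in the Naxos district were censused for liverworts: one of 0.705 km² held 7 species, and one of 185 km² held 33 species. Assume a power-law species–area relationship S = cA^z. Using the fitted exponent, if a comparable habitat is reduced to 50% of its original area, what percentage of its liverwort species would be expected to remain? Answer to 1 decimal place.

82.5%

z = ln(33/7) / ln(185/0.705) = 1.5506 / 5.5699 = 0.2784
S_new/S_old = (A_new/A_old)^z = 0.5^0.2784 = exp(0.2784 × -0.6931) = 0.8245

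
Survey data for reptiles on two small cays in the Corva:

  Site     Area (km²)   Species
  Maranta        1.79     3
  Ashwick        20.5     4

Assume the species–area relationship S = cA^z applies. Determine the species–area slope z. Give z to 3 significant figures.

0.118

Taking logs: ln S = ln c + z ln A, so z = (ln S₂ − ln S₁)/(ln A₂ − ln A₁).
z = ln(4/3) / ln(20.5/1.79) = ln(1.333) / ln(11.45) = 0.2877 / 2.4382 = 0.1180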